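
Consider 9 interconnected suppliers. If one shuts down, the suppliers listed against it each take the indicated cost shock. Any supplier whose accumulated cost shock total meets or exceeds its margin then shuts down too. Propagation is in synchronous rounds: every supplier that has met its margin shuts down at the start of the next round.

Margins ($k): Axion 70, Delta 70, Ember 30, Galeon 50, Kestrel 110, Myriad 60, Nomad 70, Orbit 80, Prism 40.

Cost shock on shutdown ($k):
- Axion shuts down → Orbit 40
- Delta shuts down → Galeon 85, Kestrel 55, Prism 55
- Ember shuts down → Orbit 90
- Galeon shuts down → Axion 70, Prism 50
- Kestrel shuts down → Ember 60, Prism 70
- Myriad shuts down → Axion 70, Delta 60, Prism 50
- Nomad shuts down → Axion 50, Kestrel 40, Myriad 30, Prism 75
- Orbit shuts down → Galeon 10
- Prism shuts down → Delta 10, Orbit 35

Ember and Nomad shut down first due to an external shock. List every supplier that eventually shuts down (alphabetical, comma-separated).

Ember, Nomad, Orbit, Prism

Round 1 — Ember, Nomad shut down (initial).
  Axion: +50 → 50 < 70
  Kestrel: +40 → 40 < 110
  Myriad: +30 → 30 < 60
  Orbit: +90 → 90 ≥ 80
  Prism: +75 → 75 ≥ 40
Round 2 — Orbit, Prism shut down.
  Delta: +10 → 10 < 70
  Galeon: +10 → 10 < 50
No further shutdowns.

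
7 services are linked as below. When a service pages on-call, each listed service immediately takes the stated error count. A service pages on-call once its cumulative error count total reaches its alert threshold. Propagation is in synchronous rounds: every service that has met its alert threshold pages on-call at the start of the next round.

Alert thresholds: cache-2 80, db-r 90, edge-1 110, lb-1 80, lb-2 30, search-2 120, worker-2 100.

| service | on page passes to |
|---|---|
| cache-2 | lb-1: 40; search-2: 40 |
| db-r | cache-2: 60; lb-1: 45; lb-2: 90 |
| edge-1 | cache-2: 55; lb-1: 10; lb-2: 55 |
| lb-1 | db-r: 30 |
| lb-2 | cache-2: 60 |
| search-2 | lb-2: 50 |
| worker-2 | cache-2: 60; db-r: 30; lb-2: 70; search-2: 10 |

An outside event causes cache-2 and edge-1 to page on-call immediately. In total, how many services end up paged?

3

Round 1 — cache-2, edge-1 page on-call (initial).
  lb-1: +40+10 → 50 < 80
  lb-2: +55 → 55 ≥ 30
  search-2: +40 → 40 < 120
Round 2 — lb-2 pages on-call.
No further pages.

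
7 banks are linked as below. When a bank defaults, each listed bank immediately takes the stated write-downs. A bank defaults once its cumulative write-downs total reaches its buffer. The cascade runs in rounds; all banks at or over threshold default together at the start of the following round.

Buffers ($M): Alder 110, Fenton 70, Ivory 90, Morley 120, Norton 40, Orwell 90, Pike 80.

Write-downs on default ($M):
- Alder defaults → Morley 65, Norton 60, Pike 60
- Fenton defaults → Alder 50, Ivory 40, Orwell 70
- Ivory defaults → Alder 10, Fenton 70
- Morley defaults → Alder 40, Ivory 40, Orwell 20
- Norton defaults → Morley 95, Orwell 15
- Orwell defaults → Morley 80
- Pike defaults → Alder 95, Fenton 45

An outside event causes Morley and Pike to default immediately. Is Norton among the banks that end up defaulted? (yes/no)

Round 1 — Morley, Pike default (initial).
  Alder: +40+95 → 135 ≥ 110
  Fenton: +45 → 45 < 70
  Ivory: +40 → 40 < 90
  Orwell: +20 → 20 < 90
Round 2 — Alder defaults.
  Norton: +60 → 60 ≥ 40
Round 3 — Norton defaults.
  Orwell: +15 → 35 < 90
No further defaults.

yes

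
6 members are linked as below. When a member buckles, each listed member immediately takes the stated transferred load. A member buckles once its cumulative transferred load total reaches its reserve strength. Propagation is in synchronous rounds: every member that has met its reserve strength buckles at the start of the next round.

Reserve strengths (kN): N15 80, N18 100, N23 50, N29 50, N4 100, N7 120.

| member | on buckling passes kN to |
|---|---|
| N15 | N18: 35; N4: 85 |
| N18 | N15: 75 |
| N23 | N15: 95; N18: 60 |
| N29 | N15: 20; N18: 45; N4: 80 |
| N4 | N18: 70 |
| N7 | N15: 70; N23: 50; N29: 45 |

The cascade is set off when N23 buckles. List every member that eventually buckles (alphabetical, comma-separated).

Round 1 — N23 buckles (initial).
  N15: +95 → 95 ≥ 80
  N18: +60 → 60 < 100
Round 2 — N15 buckles.
  N18: +35 → 95 < 100
  N4: +85 → 85 < 100
No further bucklings.

N15, N23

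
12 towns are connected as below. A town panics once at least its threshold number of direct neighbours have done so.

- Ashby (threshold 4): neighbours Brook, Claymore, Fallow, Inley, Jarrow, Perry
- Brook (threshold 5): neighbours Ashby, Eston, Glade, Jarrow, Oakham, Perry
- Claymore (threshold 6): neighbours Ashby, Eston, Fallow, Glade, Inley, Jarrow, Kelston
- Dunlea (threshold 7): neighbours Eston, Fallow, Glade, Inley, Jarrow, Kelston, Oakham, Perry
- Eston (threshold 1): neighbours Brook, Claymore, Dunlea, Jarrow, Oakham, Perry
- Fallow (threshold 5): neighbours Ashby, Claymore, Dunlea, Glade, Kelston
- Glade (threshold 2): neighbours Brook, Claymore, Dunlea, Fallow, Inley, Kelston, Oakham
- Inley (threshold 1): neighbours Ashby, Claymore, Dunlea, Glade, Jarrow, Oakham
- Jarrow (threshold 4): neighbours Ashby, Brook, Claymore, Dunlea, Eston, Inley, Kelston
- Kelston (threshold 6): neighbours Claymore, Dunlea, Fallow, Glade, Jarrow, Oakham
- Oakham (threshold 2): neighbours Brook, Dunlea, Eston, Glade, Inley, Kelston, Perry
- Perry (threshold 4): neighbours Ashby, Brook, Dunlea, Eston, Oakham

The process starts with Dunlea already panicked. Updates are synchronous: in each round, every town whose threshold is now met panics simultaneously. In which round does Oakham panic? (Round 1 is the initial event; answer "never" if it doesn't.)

3

Round 1 — Dunlea panics (initial).
Round 2 — checking thresholds:
  Eston: 1 of 6 neighbours ≥ 1, panics.
  Fallow: 1 of 5 neighbours < 5, not yet.
  Glade: 1 of 7 neighbours < 2, not yet.
  Inley: 1 of 6 neighbours ≥ 1, panics.
  Jarrow: 1 of 7 neighbours < 4, not yet.
  Kelston: 1 of 6 neighbours < 6, not yet.
  Oakham: 1 of 7 neighbours < 2, not yet.
  Perry: 1 of 5 neighbours < 4, not yet.
Round 3 — checking thresholds:
  Ashby: 1 of 6 neighbours < 4, not yet.
  Brook: 1 of 6 neighbours < 5, not yet.
  Claymore: 2 of 7 neighbours < 6, not yet.
  Fallow: 1 of 5 neighbours < 5, not yet.
  Glade: 2 of 7 neighbours ≥ 2, panics.
  Jarrow: 3 of 7 neighbours < 4, not yet.
  Kelston: 1 of 6 neighbours < 6, not yet.
  Oakham: 3 of 7 neighbours ≥ 2, panics.
  Perry: 2 of 5 neighbours < 4, not yet.
Round 4 — no new panics; cascade stops.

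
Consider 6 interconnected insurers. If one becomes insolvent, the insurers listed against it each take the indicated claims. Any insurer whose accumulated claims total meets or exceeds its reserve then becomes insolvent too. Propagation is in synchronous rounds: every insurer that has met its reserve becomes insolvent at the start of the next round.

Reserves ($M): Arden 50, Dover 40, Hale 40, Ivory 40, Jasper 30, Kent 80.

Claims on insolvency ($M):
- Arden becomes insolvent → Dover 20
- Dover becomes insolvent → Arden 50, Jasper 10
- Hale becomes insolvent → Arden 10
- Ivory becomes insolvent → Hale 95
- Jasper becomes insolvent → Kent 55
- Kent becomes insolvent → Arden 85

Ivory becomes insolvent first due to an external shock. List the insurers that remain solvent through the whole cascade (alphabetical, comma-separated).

Arden, Dover, Jasper, Kent

Round 1 — Ivory becomes insolvent (initial).
  Hale: +95 → 95 ≥ 40
Round 2 — Hale becomes insolvent.
  Arden: +10 → 10 < 50
No further insolvencies.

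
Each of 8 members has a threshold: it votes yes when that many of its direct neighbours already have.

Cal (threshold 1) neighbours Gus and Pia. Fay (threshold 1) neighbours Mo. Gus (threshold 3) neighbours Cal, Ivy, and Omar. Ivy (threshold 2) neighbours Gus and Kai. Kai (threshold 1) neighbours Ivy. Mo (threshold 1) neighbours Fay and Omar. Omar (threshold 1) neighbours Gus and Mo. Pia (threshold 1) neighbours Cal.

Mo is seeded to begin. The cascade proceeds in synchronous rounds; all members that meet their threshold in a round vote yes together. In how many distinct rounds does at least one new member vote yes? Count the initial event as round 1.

Round 1 — Mo votes yes (initial).
Round 2 — checking thresholds:
  Fay: 1 of 1 neighbours ≥ 1, votes yes.
  Omar: 1 of 2 neighbours ≥ 1, votes yes.
Round 3 — no new yes votes; cascade stops.

2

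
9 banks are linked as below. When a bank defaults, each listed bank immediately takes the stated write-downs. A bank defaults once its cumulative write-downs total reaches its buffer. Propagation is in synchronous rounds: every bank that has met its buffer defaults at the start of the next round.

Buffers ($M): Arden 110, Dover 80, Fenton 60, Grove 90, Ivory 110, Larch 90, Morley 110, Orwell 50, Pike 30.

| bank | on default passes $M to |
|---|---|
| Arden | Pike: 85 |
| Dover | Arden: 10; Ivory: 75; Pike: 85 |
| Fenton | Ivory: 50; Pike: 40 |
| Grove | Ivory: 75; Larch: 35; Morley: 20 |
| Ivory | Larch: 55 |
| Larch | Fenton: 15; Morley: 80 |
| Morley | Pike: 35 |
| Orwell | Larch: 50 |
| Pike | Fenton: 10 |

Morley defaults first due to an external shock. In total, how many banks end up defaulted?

2

Round 1 — Morley defaults (initial).
  Pike: +35 → 35 ≥ 30
Round 2 — Pike defaults.
  Fenton: +10 → 10 < 60
No further defaults.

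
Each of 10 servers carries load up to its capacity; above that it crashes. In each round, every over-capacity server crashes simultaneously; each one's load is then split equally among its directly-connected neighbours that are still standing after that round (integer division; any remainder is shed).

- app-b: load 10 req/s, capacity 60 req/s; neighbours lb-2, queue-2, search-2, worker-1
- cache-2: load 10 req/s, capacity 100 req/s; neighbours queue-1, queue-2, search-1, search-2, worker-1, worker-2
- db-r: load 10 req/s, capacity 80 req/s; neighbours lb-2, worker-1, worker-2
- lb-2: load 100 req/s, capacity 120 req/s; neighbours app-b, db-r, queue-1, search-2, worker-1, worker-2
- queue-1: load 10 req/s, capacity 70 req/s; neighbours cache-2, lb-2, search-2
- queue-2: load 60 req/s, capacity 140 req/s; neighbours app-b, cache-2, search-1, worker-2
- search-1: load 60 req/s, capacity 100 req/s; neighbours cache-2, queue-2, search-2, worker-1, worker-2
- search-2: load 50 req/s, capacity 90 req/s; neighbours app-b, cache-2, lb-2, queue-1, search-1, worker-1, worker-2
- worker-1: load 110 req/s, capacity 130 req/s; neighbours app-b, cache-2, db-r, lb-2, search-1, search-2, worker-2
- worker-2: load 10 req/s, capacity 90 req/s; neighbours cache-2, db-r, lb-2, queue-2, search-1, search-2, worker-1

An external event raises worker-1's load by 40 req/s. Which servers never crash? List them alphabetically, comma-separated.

Round 1 — worker-1 at 150 > 130. worker-1 crashes.
  worker-1 sheds 150 req/s to app-b, cache-2, db-r, lb-2, search-1, search-2, worker-2: 21 each (3 lost).
    app-b: 10+21 = 31 ≤ 60
    cache-2: 10+21 = 31 ≤ 100
    db-r: 10+21 = 31 ≤ 80
    lb-2: 100+21 = 121 > 120
    search-1: 60+21 = 81 ≤ 100
    search-2: 50+21 = 71 ≤ 90
    worker-2: 10+21 = 31 ≤ 90
Round 2 — lb-2 crashes.
  lb-2 sheds 121 req/s to app-b, db-r, queue-1, search-2, worker-2: 24 each (1 lost).
    app-b: 31+24 = 55 ≤ 60
    db-r: 31+24 = 55 ≤ 80
    queue-1: 10+24 = 34 ≤ 70
    search-2: 71+24 = 95 > 90
    worker-2: 31+24 = 55 ≤ 90
Round 3 — search-2 crashes.
  search-2 sheds 95 req/s to app-b, cache-2, queue-1, search-1, worker-2: 19 each.
    app-b: 55+19 = 74 > 60
    cache-2: 31+19 = 50 ≤ 100
    queue-1: 34+19 = 53 ≤ 70
    search-1: 81+19 = 100 ≤ 100
    worker-2: 55+19 = 74 ≤ 90
Round 4 — app-b crashes.
  app-b sheds 74 req/s to queue-2: 74 each.
    queue-2: 60+74 = 134 ≤ 140
No further crashes.

cache-2, db-r, queue-1, queue-2, search-1, worker-2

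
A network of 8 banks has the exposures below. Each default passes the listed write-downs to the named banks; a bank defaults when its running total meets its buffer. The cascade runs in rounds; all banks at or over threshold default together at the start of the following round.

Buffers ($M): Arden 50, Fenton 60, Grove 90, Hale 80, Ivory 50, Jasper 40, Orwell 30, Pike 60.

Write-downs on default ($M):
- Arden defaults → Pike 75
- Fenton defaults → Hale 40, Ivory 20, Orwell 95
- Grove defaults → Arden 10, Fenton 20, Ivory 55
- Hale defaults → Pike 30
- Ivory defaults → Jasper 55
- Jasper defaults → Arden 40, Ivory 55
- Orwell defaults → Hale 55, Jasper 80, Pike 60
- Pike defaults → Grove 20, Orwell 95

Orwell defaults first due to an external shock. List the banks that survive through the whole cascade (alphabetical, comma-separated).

Arden, Fenton, Grove, Hale

Round 1 — Orwell defaults (initial).
  Hale: +55 → 55 < 80
  Jasper: +80 → 80 ≥ 40
  Pike: +60 → 60 ≥ 60
Round 2 — Jasper, Pike default.
  Arden: +40 → 40 < 50
  Grove: +20 → 20 < 90
  Ivory: +55 → 55 ≥ 50
Round 3 — Ivory defaults.
No further defaults.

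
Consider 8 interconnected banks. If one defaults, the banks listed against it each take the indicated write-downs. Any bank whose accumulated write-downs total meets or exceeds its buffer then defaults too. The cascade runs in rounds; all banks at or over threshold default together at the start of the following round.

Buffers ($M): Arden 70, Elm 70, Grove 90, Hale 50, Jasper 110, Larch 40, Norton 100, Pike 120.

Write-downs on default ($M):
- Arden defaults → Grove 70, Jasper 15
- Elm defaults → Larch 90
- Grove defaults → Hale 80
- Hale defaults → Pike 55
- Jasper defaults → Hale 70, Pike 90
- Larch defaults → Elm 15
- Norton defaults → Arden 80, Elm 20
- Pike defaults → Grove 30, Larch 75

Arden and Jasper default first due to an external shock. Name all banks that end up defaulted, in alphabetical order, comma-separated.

Arden, Grove, Hale, Jasper, Larch, Pike

Round 1 — Arden, Jasper default (initial).
  Grove: +70 → 70 < 90
  Hale: +70 → 70 ≥ 50
  Pike: +90 → 90 < 120
Round 2 — Hale defaults.
  Pike: +55 → 145 ≥ 120
Round 3 — Pike defaults.
  Grove: +30 → 100 ≥ 90
  Larch: +75 → 75 ≥ 40
Round 4 — Grove, Larch default.
  Elm: +15 → 15 < 70
No further defaults.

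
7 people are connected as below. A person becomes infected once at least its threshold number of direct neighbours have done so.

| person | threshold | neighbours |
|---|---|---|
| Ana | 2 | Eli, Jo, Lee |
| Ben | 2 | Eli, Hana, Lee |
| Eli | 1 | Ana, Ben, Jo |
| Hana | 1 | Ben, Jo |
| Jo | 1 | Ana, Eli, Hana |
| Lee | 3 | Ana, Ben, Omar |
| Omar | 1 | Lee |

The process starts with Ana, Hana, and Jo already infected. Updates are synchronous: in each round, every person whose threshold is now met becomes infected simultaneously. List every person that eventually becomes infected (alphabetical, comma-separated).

Round 1 — Ana, Hana, Jo become infected (initial).
Round 2 — checking thresholds:
  Ben: 1 of 3 neighbours < 2, below threshold.
  Eli: 2 of 3 neighbours ≥ 1, becomes infected.
  Lee: 1 of 3 neighbours < 3, below threshold.
Round 3 — checking thresholds:
  Ben: 2 of 3 neighbours ≥ 2, becomes infected.
  Lee: 1 of 3 neighbours < 3, below threshold.
Round 4 — no new infections; cascade stops.

Ana, Ben, Eli, Hana, Jo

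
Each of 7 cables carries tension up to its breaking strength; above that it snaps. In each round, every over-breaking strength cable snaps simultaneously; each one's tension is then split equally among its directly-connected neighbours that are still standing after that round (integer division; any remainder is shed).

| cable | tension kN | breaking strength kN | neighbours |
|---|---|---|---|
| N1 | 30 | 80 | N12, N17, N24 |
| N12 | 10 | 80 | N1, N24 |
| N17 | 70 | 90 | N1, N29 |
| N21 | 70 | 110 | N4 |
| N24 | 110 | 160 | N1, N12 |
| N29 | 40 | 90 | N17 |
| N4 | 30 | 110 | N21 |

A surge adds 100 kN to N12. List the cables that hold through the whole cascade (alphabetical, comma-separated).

Round 1 — N12 at 110 > 80. N12 snaps.
  N12 sheds 110 kN to N1, N24: 55 each.
    N1: 30+55 = 85 > 80
    N24: 110+55 = 165 > 160
Round 2 — N1, N24 snap.
  N1 sheds 85 kN to N17: 85 each.
    N17: 70+85 = 155 > 90
  N24 sheds 165 kN: no online neighbours, lost.
Round 3 — N17 snaps.
  N17 sheds 155 kN to N29: 155 each.
    N29: 40+155 = 195 > 90
Round 4 — N29 snaps.
  N29 sheds 195 kN: no online neighbours, lost.
No further breaks.

N21, N4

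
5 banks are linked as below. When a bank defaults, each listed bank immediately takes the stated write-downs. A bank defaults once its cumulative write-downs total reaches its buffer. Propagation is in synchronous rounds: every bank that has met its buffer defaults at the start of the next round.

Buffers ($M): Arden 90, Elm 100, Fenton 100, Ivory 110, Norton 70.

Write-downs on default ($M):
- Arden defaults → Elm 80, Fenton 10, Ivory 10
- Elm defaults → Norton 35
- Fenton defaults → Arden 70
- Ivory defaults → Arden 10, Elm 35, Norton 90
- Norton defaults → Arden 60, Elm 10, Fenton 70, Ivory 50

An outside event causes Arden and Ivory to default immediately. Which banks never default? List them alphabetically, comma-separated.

Fenton

Round 1 — Arden, Ivory default (initial).
  Elm: +80+35 → 115 ≥ 100
  Fenton: +10 → 10 < 100
  Norton: +90 → 90 ≥ 70
Round 2 — Elm, Norton default.
  Fenton: +70 → 80 < 100
No further defaults.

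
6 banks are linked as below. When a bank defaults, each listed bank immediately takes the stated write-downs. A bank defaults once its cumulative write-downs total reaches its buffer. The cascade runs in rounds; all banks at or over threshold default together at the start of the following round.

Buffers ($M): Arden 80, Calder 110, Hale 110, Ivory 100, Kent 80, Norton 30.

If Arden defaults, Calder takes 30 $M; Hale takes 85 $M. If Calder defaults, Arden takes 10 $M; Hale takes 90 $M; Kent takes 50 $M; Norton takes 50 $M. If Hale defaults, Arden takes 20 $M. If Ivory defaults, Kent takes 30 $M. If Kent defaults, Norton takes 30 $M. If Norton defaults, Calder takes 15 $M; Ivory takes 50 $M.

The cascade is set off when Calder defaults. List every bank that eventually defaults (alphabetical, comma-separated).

Round 1 — Calder defaults (initial).
  Arden: +10 → 10 < 80
  Hale: +90 → 90 < 110
  Kent: +50 → 50 < 80
  Norton: +50 → 50 ≥ 30
Round 2 — Norton defaults.
  Ivory: +50 → 50 < 100
No further defaults.

Calder, Norton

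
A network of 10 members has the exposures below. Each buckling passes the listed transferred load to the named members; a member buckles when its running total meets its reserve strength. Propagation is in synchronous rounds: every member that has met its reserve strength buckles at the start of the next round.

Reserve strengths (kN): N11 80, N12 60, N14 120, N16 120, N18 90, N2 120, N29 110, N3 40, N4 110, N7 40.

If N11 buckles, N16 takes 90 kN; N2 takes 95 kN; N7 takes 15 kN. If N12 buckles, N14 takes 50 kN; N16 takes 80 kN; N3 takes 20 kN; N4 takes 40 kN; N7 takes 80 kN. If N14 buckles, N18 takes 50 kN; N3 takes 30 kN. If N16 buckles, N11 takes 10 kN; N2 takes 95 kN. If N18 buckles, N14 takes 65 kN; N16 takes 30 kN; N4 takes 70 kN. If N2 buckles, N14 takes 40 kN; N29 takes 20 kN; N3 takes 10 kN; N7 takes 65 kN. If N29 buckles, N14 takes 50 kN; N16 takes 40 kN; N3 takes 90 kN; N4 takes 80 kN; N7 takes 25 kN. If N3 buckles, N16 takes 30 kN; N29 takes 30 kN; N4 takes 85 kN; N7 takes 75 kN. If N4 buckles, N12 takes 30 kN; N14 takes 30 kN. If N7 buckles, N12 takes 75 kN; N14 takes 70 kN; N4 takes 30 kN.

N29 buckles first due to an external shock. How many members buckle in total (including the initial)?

7

Round 1 — N29 buckles (initial).
  N14: +50 → 50 < 120
  N16: +40 → 40 < 120
  N3: +90 → 90 ≥ 40
  N4: +80 → 80 < 110
  N7: +25 → 25 < 40
Round 2 — N3 buckles.
  N16: +30 → 70 < 120
  N4: +85 → 165 ≥ 110
  N7: +75 → 100 ≥ 40
Round 3 — N4, N7 buckle.
  N12: +30+75 → 105 ≥ 60
  N14: +30+70 → 150 ≥ 120
Round 4 — N12, N14 buckle.
  N16: +80 → 150 ≥ 120
  N18: +50 → 50 < 90
Round 5 — N16 buckles.
  N11: +10 → 10 < 80
  N2: +95 → 95 < 120
No further bucklings.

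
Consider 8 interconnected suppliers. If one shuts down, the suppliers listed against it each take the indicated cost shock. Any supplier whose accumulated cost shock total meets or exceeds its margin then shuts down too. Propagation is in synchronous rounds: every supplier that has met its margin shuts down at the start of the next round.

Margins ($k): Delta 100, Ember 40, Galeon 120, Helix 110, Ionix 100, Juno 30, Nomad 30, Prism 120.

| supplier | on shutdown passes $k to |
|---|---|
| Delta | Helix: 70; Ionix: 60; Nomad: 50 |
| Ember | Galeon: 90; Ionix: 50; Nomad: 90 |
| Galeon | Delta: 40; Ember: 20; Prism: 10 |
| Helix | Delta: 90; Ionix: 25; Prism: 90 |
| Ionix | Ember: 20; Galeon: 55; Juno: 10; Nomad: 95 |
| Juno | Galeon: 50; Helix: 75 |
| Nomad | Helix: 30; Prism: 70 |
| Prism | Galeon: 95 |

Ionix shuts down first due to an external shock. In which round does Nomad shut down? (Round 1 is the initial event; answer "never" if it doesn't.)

Round 1 — Ionix shuts down (initial).
  Ember: +20 → 20 < 40
  Galeon: +55 → 55 < 120
  Juno: +10 → 10 < 30
  Nomad: +95 → 95 ≥ 30
Round 2 — Nomad shuts down.
  Helix: +30 → 30 < 110
  Prism: +70 → 70 < 120
No further shutdowns.

2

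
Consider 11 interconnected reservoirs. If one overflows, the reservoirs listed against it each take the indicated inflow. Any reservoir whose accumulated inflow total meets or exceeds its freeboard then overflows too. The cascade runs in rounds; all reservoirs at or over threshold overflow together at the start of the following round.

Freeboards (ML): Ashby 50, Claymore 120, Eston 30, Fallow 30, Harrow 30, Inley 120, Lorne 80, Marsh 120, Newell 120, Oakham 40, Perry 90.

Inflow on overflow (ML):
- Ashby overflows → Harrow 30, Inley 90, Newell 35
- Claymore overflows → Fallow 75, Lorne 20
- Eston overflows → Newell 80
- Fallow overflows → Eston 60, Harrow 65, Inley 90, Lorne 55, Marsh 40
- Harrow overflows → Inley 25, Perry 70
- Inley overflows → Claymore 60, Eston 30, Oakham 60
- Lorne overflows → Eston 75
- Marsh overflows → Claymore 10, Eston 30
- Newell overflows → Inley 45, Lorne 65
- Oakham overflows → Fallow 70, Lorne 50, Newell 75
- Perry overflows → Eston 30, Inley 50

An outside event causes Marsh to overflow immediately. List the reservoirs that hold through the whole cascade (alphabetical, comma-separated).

Round 1 — Marsh overflows (initial).
  Claymore: +10 → 10 < 120
  Eston: +30 → 30 ≥ 30
Round 2 — Eston overflows.
  Newell: +80 → 80 < 120
No further overflows.

Ashby, Claymore, Fallow, Harrow, Inley, Lorne, Newell, Oakham, Perry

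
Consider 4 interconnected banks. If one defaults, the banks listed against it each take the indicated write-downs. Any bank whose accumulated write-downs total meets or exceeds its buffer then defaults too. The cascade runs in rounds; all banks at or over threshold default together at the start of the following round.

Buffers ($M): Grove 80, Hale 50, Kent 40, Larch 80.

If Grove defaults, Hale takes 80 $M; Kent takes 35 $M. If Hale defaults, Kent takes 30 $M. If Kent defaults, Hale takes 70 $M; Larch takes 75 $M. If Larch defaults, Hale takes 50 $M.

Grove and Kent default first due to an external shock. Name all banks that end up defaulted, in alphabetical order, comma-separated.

Grove, Hale, Kent

Round 1 — Grove, Kent default (initial).
  Hale: +80+70 → 150 ≥ 50
  Larch: +75 → 75 < 80
Round 2 — Hale defaults.
No further defaults.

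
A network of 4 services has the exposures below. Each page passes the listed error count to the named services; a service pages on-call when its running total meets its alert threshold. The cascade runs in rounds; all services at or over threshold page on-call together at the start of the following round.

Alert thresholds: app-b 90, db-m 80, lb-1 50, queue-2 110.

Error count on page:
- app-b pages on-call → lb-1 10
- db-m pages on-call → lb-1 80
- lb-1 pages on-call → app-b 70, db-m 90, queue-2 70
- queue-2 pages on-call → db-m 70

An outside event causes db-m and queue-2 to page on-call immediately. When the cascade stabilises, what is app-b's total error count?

Round 1 — db-m, queue-2 page on-call (initial).
  lb-1: +80 → 80 ≥ 50
Round 2 — lb-1 pages on-call.
  app-b: +70 → 70 < 90
No further pages.

70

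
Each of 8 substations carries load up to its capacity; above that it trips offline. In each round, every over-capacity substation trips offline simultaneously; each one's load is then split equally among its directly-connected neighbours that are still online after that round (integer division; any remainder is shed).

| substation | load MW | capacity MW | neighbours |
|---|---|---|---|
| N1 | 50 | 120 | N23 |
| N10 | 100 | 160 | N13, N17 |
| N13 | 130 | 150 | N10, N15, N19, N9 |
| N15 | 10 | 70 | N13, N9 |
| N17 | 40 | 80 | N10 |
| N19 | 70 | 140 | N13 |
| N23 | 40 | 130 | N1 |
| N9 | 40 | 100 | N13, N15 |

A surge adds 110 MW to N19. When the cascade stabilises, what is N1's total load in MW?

50

Round 1 — N19 at 180 > 140. N19 trips offline.
  N19 sheds 180 MW to N13: 180 each.
    N13: 130+180 = 310 > 150
Round 2 — N13 trips offline.
  N13 sheds 310 MW to N10, N15, N9: 103 each (1 lost).
    N10: 100+103 = 203 > 160
    N15: 10+103 = 113 > 70
    N9: 40+103 = 143 > 100
Round 3 — N10, N15, N9 trip offline.
  N10 sheds 203 MW to N17: 203 each.
    N17: 40+203 = 243 > 80
  N15 sheds 113 MW: no online neighbours, lost.
  N9 sheds 143 MW: no online neighbours, lost.
Round 4 — N17 trips offline.
  N17 sheds 243 MW: no online neighbours, lost.
No further trips.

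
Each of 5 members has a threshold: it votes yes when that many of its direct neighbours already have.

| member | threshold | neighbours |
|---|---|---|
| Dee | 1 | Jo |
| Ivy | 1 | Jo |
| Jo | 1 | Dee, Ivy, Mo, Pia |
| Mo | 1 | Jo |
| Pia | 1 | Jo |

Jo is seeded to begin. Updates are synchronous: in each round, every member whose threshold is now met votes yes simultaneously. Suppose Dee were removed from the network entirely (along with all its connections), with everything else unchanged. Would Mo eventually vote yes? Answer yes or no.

With Dee removed:
Round 1 — Jo votes yes (initial).
Round 2 — checking thresholds:
  Ivy: 1 of 1 neighbours ≥ 1, votes yes.
  Mo: 1 of 1 neighbours ≥ 1, votes yes.
  Pia: 1 of 1 neighbours ≥ 1, votes yes.
Round 3 — no new yes votes; cascade stops.

yes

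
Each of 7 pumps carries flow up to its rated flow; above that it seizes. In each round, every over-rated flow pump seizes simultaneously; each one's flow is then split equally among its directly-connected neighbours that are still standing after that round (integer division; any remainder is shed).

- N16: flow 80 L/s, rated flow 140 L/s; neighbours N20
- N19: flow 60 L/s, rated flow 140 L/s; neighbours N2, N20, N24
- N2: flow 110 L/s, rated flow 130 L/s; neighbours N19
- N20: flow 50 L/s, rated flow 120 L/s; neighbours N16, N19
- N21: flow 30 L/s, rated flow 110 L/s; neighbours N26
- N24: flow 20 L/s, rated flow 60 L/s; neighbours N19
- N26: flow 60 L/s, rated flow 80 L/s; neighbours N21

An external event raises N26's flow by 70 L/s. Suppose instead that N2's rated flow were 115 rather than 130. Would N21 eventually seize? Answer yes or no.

yes

With N2's rated flow at 115:
Round 1 — N26 at 130 > 80. N26 seizes.
  N26 sheds 130 L/s to N21: 130 each.
    N21: 30+130 = 160 > 110
Round 2 — N21 seizes.
  N21 sheds 160 L/s: no online neighbours, lost.
No further seizures.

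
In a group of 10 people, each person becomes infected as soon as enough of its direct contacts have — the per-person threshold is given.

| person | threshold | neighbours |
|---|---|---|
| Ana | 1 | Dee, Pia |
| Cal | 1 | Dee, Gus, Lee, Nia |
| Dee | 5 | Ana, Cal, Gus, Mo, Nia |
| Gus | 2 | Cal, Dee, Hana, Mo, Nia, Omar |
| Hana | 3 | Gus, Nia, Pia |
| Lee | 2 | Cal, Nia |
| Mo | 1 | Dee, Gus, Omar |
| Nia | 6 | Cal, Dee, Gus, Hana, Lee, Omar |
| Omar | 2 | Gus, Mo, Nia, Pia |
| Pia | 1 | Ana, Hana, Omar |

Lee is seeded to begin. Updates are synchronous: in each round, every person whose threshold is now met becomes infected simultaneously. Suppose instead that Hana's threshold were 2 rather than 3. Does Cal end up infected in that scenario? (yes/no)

yes

With Hana's threshold at 2:
Round 1 — Lee becomes infected (initial).
Round 2 — checking thresholds:
  Cal: 1 of 4 neighbours ≥ 1, becomes infected.
  Nia: 1 of 6 neighbours < 6, not yet.
Round 3 — no new infections; cascade stops.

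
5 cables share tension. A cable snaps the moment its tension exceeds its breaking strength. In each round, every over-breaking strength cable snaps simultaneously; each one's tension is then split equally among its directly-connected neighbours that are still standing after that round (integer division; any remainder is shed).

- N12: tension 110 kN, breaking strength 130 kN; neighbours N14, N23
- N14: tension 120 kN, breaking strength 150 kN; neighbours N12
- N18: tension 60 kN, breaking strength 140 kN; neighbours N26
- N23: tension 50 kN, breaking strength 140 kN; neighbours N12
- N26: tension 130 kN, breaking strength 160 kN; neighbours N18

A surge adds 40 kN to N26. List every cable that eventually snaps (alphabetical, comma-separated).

N18, N26

Round 1 — N26 at 170 > 160. N26 snaps.
  N26 sheds 170 kN to N18: 170 each.
    N18: 60+170 = 230 > 140
Round 2 — N18 snaps.
  N18 sheds 230 kN: no online neighbours, lost.
No further breaks.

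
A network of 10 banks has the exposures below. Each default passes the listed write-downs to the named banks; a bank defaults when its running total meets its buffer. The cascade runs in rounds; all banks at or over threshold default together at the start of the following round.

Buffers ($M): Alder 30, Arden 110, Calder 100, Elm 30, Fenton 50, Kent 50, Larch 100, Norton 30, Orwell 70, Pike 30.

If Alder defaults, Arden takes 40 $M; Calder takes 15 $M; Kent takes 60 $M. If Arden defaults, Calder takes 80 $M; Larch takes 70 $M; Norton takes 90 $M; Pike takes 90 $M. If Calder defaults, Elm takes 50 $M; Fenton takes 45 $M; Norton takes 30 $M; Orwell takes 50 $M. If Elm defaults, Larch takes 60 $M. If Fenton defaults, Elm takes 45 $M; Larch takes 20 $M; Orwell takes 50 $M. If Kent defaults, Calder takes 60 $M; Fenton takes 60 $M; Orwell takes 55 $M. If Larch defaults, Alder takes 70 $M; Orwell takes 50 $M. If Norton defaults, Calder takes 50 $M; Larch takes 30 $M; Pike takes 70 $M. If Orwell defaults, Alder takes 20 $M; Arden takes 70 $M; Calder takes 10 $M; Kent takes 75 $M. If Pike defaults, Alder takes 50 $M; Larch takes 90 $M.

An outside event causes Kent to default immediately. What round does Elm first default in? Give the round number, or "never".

3

Round 1 — Kent defaults (initial).
  Calder: +60 → 60 < 100
  Fenton: +60 → 60 ≥ 50
  Orwell: +55 → 55 < 70
Round 2 — Fenton defaults.
  Elm: +45 → 45 ≥ 30
  Larch: +20 → 20 < 100
  Orwell: +50 → 105 ≥ 70
Round 3 — Elm, Orwell default.
  Alder: +20 → 20 < 30
  Arden: +70 → 70 < 110
  Calder: +10 → 70 < 100
  Larch: +60 → 80 < 100
No further defaults.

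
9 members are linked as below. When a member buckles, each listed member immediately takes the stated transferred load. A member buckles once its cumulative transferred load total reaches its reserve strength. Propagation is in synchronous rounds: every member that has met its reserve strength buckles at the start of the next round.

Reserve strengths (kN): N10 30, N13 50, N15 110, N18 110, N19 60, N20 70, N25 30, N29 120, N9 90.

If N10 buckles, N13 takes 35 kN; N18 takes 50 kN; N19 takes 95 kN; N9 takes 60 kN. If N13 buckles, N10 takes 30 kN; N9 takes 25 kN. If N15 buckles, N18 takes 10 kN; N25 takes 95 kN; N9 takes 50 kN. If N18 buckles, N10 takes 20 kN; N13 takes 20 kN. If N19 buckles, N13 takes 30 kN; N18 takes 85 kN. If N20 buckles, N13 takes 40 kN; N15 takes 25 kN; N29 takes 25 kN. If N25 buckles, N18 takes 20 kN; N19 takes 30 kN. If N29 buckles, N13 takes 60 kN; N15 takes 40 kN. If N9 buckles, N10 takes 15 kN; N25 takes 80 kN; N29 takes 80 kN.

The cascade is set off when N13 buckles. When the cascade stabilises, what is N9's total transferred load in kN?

Round 1 — N13 buckles (initial).
  N10: +30 → 30 ≥ 30
  N9: +25 → 25 < 90
Round 2 — N10 buckles.
  N18: +50 → 50 < 110
  N19: +95 → 95 ≥ 60
  N9: +60 → 85 < 90
Round 3 — N19 buckles.
  N18: +85 → 135 ≥ 110
Round 4 — N18 buckles.
No further bucklings.

85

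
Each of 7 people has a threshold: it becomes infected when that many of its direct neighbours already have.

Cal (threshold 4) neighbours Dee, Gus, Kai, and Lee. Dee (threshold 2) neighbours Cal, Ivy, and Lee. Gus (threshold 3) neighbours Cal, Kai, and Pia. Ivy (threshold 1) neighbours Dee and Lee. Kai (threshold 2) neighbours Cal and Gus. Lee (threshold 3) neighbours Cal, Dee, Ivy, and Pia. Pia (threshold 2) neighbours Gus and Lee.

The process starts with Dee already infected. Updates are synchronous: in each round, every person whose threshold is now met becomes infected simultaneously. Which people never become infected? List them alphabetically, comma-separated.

Cal, Gus, Kai, Lee, Pia

Round 1 — Dee becomes infected (initial).
Round 2 — checking thresholds:
  Cal: 1 of 4 neighbours < 4, below threshold.
  Ivy: 1 of 2 neighbours ≥ 1, becomes infected.
  Lee: 1 of 4 neighbours < 3, below threshold.
Round 3 — no new infections; cascade stops.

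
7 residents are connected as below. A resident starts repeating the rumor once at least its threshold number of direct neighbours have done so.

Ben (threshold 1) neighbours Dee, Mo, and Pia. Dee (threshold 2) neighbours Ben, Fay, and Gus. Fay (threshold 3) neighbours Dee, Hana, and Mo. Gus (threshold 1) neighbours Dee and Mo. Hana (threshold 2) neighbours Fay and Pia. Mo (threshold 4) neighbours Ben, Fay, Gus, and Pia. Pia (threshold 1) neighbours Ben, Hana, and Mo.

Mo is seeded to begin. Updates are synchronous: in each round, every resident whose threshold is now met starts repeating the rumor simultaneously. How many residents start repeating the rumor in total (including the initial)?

Round 1 — Mo starts repeating the rumor (initial).
Round 2 — checking thresholds:
  Ben: 1 of 3 neighbours ≥ 1, starts repeating the rumor.
  Fay: 1 of 3 neighbours < 3, holds.
  Gus: 1 of 2 neighbours ≥ 1, starts repeating the rumor.
  Pia: 1 of 3 neighbours ≥ 1, starts repeating the rumor.
Round 3 — checking thresholds:
  Dee: 2 of 3 neighbours ≥ 2, starts repeating the rumor.
  Fay: 1 of 3 neighbours < 3, holds.
  Hana: 1 of 2 neighbours < 2, holds.
Round 4 — no new spreads; cascade stops.

5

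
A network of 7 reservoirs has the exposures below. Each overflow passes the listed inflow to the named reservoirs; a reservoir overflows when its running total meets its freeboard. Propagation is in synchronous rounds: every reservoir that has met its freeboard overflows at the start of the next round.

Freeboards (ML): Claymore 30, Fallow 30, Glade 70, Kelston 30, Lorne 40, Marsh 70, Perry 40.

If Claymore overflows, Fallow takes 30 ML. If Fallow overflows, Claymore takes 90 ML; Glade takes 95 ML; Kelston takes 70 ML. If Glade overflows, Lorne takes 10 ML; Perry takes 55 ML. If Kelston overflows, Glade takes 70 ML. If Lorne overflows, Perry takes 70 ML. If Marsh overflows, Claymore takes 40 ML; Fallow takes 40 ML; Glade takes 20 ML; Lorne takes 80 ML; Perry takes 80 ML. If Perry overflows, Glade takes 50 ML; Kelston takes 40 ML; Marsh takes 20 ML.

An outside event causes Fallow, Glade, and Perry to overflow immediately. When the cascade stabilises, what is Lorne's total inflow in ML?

Round 1 — Fallow, Glade, Perry overflow (initial).
  Claymore: +90 → 90 ≥ 30
  Kelston: +70+40 → 110 ≥ 30
  Lorne: +10 → 10 < 40
  Marsh: +20 → 20 < 70
Round 2 — Claymore, Kelston overflow.
No further overflows.

10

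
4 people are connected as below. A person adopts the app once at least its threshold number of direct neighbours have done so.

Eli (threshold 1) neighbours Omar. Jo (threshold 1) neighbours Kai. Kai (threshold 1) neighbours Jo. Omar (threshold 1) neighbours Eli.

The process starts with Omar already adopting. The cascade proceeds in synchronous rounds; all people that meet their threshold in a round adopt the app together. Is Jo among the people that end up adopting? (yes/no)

no

Round 1 — Omar adopts the app (initial).
Round 2 — checking thresholds:
  Eli: 1 of 1 neighbours ≥ 1, adopts the app.
Round 3 — no new adoptions; cascade stops.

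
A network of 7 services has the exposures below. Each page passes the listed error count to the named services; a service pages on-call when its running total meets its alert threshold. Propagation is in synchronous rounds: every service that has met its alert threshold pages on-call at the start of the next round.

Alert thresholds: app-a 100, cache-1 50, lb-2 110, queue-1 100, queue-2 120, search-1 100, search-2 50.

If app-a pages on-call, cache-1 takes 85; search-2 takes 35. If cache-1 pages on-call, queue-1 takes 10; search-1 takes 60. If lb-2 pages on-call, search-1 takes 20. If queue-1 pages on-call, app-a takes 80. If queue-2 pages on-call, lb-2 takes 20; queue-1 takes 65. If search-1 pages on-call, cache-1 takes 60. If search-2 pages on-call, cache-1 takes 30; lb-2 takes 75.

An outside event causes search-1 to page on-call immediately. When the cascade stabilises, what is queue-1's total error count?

Round 1 — search-1 pages on-call (initial).
  cache-1: +60 → 60 ≥ 50
Round 2 — cache-1 pages on-call.
  queue-1: +10 → 10 < 100
No further pages.

10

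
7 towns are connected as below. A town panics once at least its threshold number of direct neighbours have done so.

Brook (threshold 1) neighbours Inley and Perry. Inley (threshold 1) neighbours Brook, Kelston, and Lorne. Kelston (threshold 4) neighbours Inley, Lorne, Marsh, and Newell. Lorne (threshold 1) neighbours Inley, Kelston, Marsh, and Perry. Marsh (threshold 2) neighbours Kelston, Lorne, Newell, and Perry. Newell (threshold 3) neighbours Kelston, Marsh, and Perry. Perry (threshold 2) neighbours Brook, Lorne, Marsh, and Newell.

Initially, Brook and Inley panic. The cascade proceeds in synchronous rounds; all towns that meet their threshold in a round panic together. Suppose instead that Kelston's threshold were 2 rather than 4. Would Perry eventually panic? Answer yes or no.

With Kelston's threshold at 2:
Round 1 — Brook, Inley panic (initial).
Round 2 — checking thresholds:
  Kelston: 1 of 4 neighbours < 2, holds.
  Lorne: 1 of 4 neighbours ≥ 1, panics.
  Perry: 1 of 4 neighbours < 2, holds.
Round 3 — checking thresholds:
  Kelston: 2 of 4 neighbours ≥ 2, panics.
  Marsh: 1 of 4 neighbours < 2, holds.
  Perry: 2 of 4 neighbours ≥ 2, panics.
Round 4 — checking thresholds:
  Marsh: 3 of 4 neighbours ≥ 2, panics.
  Newell: 2 of 3 neighbours < 3, holds.
Round 5 — checking thresholds:
  Newell: 3 of 3 neighbours ≥ 3, panics.
Round 6 — no new panics; cascade stops.

yes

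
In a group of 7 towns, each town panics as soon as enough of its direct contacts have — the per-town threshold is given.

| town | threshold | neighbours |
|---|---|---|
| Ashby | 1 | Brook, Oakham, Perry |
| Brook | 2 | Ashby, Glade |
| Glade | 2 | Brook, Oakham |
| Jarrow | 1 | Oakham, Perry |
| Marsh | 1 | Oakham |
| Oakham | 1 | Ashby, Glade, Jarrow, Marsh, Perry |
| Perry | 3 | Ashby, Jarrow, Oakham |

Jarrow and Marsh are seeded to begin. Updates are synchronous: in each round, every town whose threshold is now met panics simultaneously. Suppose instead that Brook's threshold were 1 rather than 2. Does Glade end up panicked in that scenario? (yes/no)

yes

With Brook's threshold at 1:
Round 1 — Jarrow, Marsh panic (initial).
Round 2 — checking thresholds:
  Oakham: 2 of 5 neighbours ≥ 1, panics.
  Perry: 1 of 3 neighbours < 3, below threshold.
Round 3 — checking thresholds:
  Ashby: 1 of 3 neighbours ≥ 1, panics.
  Glade: 1 of 2 neighbours < 2, below threshold.
  Perry: 2 of 3 neighbours < 3, below threshold.
Round 4 — checking thresholds:
  Brook: 1 of 2 neighbours ≥ 1, panics.
  Glade: 1 of 2 neighbours < 2, below threshold.
  Perry: 3 of 3 neighbours ≥ 3, panics.
Round 5 — checking thresholds:
  Glade: 2 of 2 neighbours ≥ 2, panics.
Round 6 — no new panics; cascade stops.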